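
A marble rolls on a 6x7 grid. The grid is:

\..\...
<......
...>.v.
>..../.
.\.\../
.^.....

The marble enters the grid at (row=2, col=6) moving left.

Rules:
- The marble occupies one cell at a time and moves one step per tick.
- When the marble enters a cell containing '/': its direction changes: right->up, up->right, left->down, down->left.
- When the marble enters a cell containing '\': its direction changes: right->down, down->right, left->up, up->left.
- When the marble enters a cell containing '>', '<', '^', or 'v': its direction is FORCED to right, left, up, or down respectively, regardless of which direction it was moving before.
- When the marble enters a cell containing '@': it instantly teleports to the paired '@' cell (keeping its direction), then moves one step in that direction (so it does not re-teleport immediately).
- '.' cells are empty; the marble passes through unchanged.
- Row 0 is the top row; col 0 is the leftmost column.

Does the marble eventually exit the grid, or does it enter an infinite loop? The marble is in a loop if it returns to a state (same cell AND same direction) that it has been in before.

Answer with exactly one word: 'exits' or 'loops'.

Answer: loops

Derivation:
Step 1: enter (2,6), '.' pass, move left to (2,5)
Step 2: enter (2,5), 'v' forces left->down, move down to (3,5)
Step 3: enter (3,5), '/' deflects down->left, move left to (3,4)
Step 4: enter (3,4), '.' pass, move left to (3,3)
Step 5: enter (3,3), '.' pass, move left to (3,2)
Step 6: enter (3,2), '.' pass, move left to (3,1)
Step 7: enter (3,1), '.' pass, move left to (3,0)
Step 8: enter (3,0), '>' forces left->right, move right to (3,1)
Step 9: enter (3,1), '.' pass, move right to (3,2)
Step 10: enter (3,2), '.' pass, move right to (3,3)
Step 11: enter (3,3), '.' pass, move right to (3,4)
Step 12: enter (3,4), '.' pass, move right to (3,5)
Step 13: enter (3,5), '/' deflects right->up, move up to (2,5)
Step 14: enter (2,5), 'v' forces up->down, move down to (3,5)
Step 15: at (3,5) dir=down — LOOP DETECTED (seen before)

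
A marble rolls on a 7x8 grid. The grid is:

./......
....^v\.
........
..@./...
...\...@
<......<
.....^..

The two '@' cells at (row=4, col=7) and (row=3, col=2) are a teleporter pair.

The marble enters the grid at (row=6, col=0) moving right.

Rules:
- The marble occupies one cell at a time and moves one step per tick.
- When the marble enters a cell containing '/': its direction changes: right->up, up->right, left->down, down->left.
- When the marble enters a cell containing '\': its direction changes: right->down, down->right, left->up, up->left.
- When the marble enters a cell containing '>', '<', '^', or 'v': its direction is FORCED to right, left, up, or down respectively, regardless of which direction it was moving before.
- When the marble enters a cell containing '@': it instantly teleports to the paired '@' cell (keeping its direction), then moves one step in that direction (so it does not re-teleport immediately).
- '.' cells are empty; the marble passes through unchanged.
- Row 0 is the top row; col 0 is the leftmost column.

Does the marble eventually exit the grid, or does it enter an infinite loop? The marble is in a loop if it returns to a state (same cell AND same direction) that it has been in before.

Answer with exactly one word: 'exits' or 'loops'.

Answer: loops

Derivation:
Step 1: enter (6,0), '.' pass, move right to (6,1)
Step 2: enter (6,1), '.' pass, move right to (6,2)
Step 3: enter (6,2), '.' pass, move right to (6,3)
Step 4: enter (6,3), '.' pass, move right to (6,4)
Step 5: enter (6,4), '.' pass, move right to (6,5)
Step 6: enter (6,5), '^' forces right->up, move up to (5,5)
Step 7: enter (5,5), '.' pass, move up to (4,5)
Step 8: enter (4,5), '.' pass, move up to (3,5)
Step 9: enter (3,5), '.' pass, move up to (2,5)
Step 10: enter (2,5), '.' pass, move up to (1,5)
Step 11: enter (1,5), 'v' forces up->down, move down to (2,5)
Step 12: enter (2,5), '.' pass, move down to (3,5)
Step 13: enter (3,5), '.' pass, move down to (4,5)
Step 14: enter (4,5), '.' pass, move down to (5,5)
Step 15: enter (5,5), '.' pass, move down to (6,5)
Step 16: enter (6,5), '^' forces down->up, move up to (5,5)
Step 17: at (5,5) dir=up — LOOP DETECTED (seen before)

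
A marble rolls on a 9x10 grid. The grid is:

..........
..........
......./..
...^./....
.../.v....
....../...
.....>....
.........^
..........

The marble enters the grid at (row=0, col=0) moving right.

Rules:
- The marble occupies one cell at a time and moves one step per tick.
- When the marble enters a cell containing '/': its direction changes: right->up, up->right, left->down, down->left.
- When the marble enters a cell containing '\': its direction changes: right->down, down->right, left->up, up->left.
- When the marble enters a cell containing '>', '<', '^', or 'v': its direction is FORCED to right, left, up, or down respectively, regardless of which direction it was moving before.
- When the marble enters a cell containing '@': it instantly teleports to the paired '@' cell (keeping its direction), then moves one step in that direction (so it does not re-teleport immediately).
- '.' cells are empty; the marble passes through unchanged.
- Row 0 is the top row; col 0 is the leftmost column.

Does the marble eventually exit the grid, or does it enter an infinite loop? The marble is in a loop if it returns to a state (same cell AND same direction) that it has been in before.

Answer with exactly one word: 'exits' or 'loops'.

Answer: exits

Derivation:
Step 1: enter (0,0), '.' pass, move right to (0,1)
Step 2: enter (0,1), '.' pass, move right to (0,2)
Step 3: enter (0,2), '.' pass, move right to (0,3)
Step 4: enter (0,3), '.' pass, move right to (0,4)
Step 5: enter (0,4), '.' pass, move right to (0,5)
Step 6: enter (0,5), '.' pass, move right to (0,6)
Step 7: enter (0,6), '.' pass, move right to (0,7)
Step 8: enter (0,7), '.' pass, move right to (0,8)
Step 9: enter (0,8), '.' pass, move right to (0,9)
Step 10: enter (0,9), '.' pass, move right to (0,10)
Step 11: at (0,10) — EXIT via right edge, pos 0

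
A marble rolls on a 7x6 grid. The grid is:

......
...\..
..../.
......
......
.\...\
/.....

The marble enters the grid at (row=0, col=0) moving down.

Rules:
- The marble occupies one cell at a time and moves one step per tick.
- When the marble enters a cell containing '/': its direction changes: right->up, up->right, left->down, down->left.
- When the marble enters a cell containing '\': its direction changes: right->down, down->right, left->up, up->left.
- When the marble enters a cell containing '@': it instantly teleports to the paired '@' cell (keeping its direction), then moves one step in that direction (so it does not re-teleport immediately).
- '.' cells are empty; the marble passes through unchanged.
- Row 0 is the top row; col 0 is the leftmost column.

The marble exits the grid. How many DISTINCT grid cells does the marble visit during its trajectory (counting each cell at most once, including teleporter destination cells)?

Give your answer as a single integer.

Step 1: enter (0,0), '.' pass, move down to (1,0)
Step 2: enter (1,0), '.' pass, move down to (2,0)
Step 3: enter (2,0), '.' pass, move down to (3,0)
Step 4: enter (3,0), '.' pass, move down to (4,0)
Step 5: enter (4,0), '.' pass, move down to (5,0)
Step 6: enter (5,0), '.' pass, move down to (6,0)
Step 7: enter (6,0), '/' deflects down->left, move left to (6,-1)
Step 8: at (6,-1) — EXIT via left edge, pos 6
Distinct cells visited: 7 (path length 7)

Answer: 7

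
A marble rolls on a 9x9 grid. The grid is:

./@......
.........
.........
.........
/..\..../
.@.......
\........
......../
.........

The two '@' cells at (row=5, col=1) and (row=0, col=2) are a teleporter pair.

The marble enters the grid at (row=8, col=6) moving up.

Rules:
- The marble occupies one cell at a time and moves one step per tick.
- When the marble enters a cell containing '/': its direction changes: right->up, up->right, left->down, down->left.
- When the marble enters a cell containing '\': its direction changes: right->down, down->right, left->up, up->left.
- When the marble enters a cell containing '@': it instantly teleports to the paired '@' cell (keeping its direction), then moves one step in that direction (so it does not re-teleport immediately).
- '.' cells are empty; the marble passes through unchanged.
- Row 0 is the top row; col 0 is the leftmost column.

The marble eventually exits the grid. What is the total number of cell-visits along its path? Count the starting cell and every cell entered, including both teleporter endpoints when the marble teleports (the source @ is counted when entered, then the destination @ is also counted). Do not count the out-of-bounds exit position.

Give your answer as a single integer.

Step 1: enter (8,6), '.' pass, move up to (7,6)
Step 2: enter (7,6), '.' pass, move up to (6,6)
Step 3: enter (6,6), '.' pass, move up to (5,6)
Step 4: enter (5,6), '.' pass, move up to (4,6)
Step 5: enter (4,6), '.' pass, move up to (3,6)
Step 6: enter (3,6), '.' pass, move up to (2,6)
Step 7: enter (2,6), '.' pass, move up to (1,6)
Step 8: enter (1,6), '.' pass, move up to (0,6)
Step 9: enter (0,6), '.' pass, move up to (-1,6)
Step 10: at (-1,6) — EXIT via top edge, pos 6
Path length (cell visits): 9

Answer: 9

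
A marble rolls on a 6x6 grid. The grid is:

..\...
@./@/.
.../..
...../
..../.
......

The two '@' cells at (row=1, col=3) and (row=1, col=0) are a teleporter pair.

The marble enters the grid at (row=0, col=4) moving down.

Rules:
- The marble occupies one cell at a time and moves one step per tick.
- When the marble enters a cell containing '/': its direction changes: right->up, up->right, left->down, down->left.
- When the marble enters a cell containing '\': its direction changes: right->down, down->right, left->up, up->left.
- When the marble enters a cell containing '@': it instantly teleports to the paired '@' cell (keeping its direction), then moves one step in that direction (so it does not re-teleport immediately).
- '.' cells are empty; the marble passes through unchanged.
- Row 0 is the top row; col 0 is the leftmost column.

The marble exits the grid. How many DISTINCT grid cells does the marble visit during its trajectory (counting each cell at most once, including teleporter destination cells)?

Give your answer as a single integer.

Answer: 4

Derivation:
Step 1: enter (0,4), '.' pass, move down to (1,4)
Step 2: enter (1,4), '/' deflects down->left, move left to (1,3)
Step 3: enter (1,3), '@' teleport (1,3)->(1,0), also enter (1,0), move left to (1,-1)
Step 4: at (1,-1) — EXIT via left edge, pos 1
Distinct cells visited: 4 (path length 4)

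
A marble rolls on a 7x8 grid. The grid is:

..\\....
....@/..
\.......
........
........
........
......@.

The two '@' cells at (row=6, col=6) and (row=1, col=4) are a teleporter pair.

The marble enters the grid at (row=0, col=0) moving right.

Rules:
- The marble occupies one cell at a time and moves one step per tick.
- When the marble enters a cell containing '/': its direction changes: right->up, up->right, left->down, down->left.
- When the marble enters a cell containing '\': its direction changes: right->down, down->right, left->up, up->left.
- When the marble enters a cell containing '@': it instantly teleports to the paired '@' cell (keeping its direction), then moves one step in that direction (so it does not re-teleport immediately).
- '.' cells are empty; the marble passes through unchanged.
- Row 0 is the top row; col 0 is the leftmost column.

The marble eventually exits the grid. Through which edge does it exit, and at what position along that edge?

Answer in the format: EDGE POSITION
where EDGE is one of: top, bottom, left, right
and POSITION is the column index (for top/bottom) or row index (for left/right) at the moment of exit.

Step 1: enter (0,0), '.' pass, move right to (0,1)
Step 2: enter (0,1), '.' pass, move right to (0,2)
Step 3: enter (0,2), '\' deflects right->down, move down to (1,2)
Step 4: enter (1,2), '.' pass, move down to (2,2)
Step 5: enter (2,2), '.' pass, move down to (3,2)
Step 6: enter (3,2), '.' pass, move down to (4,2)
Step 7: enter (4,2), '.' pass, move down to (5,2)
Step 8: enter (5,2), '.' pass, move down to (6,2)
Step 9: enter (6,2), '.' pass, move down to (7,2)
Step 10: at (7,2) — EXIT via bottom edge, pos 2

Answer: bottom 2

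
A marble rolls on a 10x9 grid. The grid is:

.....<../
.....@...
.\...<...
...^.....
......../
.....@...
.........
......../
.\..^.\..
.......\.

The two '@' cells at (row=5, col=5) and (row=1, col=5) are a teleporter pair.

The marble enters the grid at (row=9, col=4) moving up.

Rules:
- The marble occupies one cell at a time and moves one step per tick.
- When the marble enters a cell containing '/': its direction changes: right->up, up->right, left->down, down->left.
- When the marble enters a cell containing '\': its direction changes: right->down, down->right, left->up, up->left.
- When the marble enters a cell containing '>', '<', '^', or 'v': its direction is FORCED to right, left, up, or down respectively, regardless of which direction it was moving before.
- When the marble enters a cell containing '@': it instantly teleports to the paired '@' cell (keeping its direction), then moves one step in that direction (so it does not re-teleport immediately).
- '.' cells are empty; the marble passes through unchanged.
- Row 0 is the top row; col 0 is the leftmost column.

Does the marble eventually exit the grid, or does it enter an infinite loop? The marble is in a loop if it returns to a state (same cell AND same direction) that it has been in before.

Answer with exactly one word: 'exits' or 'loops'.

Step 1: enter (9,4), '.' pass, move up to (8,4)
Step 2: enter (8,4), '^' forces up->up, move up to (7,4)
Step 3: enter (7,4), '.' pass, move up to (6,4)
Step 4: enter (6,4), '.' pass, move up to (5,4)
Step 5: enter (5,4), '.' pass, move up to (4,4)
Step 6: enter (4,4), '.' pass, move up to (3,4)
Step 7: enter (3,4), '.' pass, move up to (2,4)
Step 8: enter (2,4), '.' pass, move up to (1,4)
Step 9: enter (1,4), '.' pass, move up to (0,4)
Step 10: enter (0,4), '.' pass, move up to (-1,4)
Step 11: at (-1,4) — EXIT via top edge, pos 4

Answer: exits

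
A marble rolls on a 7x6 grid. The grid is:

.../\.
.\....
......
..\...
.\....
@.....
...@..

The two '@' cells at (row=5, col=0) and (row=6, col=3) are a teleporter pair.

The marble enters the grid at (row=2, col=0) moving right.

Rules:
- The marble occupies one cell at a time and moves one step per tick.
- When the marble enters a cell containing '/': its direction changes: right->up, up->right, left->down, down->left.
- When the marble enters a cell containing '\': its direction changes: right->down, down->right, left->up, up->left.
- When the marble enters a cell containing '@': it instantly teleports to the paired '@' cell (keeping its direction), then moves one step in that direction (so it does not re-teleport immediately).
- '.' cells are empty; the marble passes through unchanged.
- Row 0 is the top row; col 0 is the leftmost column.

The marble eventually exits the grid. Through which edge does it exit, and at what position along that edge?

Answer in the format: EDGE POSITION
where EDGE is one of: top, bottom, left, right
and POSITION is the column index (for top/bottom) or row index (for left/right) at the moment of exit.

Step 1: enter (2,0), '.' pass, move right to (2,1)
Step 2: enter (2,1), '.' pass, move right to (2,2)
Step 3: enter (2,2), '.' pass, move right to (2,3)
Step 4: enter (2,3), '.' pass, move right to (2,4)
Step 5: enter (2,4), '.' pass, move right to (2,5)
Step 6: enter (2,5), '.' pass, move right to (2,6)
Step 7: at (2,6) — EXIT via right edge, pos 2

Answer: right 2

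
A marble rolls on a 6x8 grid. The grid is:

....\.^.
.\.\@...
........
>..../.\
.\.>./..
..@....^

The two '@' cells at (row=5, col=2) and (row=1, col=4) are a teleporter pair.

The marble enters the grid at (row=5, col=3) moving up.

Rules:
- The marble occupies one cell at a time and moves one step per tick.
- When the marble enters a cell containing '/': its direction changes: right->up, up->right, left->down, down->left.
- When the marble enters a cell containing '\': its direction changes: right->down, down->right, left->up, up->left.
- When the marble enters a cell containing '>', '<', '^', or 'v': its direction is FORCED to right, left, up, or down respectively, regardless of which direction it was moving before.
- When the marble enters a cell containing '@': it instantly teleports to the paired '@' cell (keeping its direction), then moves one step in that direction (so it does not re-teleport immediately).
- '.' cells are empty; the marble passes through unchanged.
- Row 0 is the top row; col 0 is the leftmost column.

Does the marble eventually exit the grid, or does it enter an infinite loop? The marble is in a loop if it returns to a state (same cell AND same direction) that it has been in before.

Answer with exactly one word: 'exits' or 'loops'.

Answer: loops

Derivation:
Step 1: enter (5,3), '.' pass, move up to (4,3)
Step 2: enter (4,3), '>' forces up->right, move right to (4,4)
Step 3: enter (4,4), '.' pass, move right to (4,5)
Step 4: enter (4,5), '/' deflects right->up, move up to (3,5)
Step 5: enter (3,5), '/' deflects up->right, move right to (3,6)
Step 6: enter (3,6), '.' pass, move right to (3,7)
Step 7: enter (3,7), '\' deflects right->down, move down to (4,7)
Step 8: enter (4,7), '.' pass, move down to (5,7)
Step 9: enter (5,7), '^' forces down->up, move up to (4,7)
Step 10: enter (4,7), '.' pass, move up to (3,7)
Step 11: enter (3,7), '\' deflects up->left, move left to (3,6)
Step 12: enter (3,6), '.' pass, move left to (3,5)
Step 13: enter (3,5), '/' deflects left->down, move down to (4,5)
Step 14: enter (4,5), '/' deflects down->left, move left to (4,4)
Step 15: enter (4,4), '.' pass, move left to (4,3)
Step 16: enter (4,3), '>' forces left->right, move right to (4,4)
Step 17: at (4,4) dir=right — LOOP DETECTED (seen before)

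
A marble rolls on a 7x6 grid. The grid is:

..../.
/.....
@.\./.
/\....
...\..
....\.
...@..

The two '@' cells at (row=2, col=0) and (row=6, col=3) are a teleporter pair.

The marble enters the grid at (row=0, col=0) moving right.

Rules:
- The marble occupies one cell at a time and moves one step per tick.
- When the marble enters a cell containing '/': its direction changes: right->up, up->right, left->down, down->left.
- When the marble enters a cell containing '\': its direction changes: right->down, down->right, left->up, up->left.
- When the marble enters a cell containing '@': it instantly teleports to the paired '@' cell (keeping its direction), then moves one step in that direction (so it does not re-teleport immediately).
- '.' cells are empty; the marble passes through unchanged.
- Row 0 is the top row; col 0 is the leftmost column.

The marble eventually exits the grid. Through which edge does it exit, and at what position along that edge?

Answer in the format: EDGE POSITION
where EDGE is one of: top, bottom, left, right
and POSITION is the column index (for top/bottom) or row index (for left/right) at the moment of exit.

Answer: top 4

Derivation:
Step 1: enter (0,0), '.' pass, move right to (0,1)
Step 2: enter (0,1), '.' pass, move right to (0,2)
Step 3: enter (0,2), '.' pass, move right to (0,3)
Step 4: enter (0,3), '.' pass, move right to (0,4)
Step 5: enter (0,4), '/' deflects right->up, move up to (-1,4)
Step 6: at (-1,4) — EXIT via top edge, pos 4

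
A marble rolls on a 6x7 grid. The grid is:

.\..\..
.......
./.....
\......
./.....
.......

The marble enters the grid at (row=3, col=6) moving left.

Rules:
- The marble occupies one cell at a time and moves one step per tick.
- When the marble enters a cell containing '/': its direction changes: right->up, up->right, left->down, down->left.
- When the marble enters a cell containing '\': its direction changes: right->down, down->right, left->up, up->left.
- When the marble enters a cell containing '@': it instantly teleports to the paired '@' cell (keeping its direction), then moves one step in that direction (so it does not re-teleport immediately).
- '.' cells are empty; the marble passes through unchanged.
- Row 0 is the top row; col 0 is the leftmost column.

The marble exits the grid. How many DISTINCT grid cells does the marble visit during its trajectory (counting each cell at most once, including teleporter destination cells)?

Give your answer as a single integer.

Step 1: enter (3,6), '.' pass, move left to (3,5)
Step 2: enter (3,5), '.' pass, move left to (3,4)
Step 3: enter (3,4), '.' pass, move left to (3,3)
Step 4: enter (3,3), '.' pass, move left to (3,2)
Step 5: enter (3,2), '.' pass, move left to (3,1)
Step 6: enter (3,1), '.' pass, move left to (3,0)
Step 7: enter (3,0), '\' deflects left->up, move up to (2,0)
Step 8: enter (2,0), '.' pass, move up to (1,0)
Step 9: enter (1,0), '.' pass, move up to (0,0)
Step 10: enter (0,0), '.' pass, move up to (-1,0)
Step 11: at (-1,0) — EXIT via top edge, pos 0
Distinct cells visited: 10 (path length 10)

Answer: 10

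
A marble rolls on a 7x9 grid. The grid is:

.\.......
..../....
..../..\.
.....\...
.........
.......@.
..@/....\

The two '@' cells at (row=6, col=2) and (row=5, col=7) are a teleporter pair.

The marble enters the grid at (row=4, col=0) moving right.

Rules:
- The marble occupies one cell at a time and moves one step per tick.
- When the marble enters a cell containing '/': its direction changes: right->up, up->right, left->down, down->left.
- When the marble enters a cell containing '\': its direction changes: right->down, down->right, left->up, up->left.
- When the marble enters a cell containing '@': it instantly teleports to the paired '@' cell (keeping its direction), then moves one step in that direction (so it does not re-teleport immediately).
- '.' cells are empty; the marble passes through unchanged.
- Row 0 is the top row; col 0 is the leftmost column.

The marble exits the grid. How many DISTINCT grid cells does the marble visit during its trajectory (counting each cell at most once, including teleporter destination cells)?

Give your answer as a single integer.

Step 1: enter (4,0), '.' pass, move right to (4,1)
Step 2: enter (4,1), '.' pass, move right to (4,2)
Step 3: enter (4,2), '.' pass, move right to (4,3)
Step 4: enter (4,3), '.' pass, move right to (4,4)
Step 5: enter (4,4), '.' pass, move right to (4,5)
Step 6: enter (4,5), '.' pass, move right to (4,6)
Step 7: enter (4,6), '.' pass, move right to (4,7)
Step 8: enter (4,7), '.' pass, move right to (4,8)
Step 9: enter (4,8), '.' pass, move right to (4,9)
Step 10: at (4,9) — EXIT via right edge, pos 4
Distinct cells visited: 9 (path length 9)

Answer: 9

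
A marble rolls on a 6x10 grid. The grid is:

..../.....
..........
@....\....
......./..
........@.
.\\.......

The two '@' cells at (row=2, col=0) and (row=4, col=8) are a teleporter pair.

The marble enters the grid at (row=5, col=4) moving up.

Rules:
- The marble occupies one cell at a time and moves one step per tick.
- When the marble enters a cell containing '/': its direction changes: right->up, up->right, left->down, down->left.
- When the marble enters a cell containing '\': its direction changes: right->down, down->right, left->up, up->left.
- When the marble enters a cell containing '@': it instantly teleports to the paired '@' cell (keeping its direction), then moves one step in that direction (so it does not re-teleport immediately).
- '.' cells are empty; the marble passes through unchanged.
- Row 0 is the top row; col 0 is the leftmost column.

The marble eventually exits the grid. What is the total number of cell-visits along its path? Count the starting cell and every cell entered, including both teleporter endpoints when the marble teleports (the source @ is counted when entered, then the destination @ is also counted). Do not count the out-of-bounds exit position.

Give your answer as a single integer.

Step 1: enter (5,4), '.' pass, move up to (4,4)
Step 2: enter (4,4), '.' pass, move up to (3,4)
Step 3: enter (3,4), '.' pass, move up to (2,4)
Step 4: enter (2,4), '.' pass, move up to (1,4)
Step 5: enter (1,4), '.' pass, move up to (0,4)
Step 6: enter (0,4), '/' deflects up->right, move right to (0,5)
Step 7: enter (0,5), '.' pass, move right to (0,6)
Step 8: enter (0,6), '.' pass, move right to (0,7)
Step 9: enter (0,7), '.' pass, move right to (0,8)
Step 10: enter (0,8), '.' pass, move right to (0,9)
Step 11: enter (0,9), '.' pass, move right to (0,10)
Step 12: at (0,10) — EXIT via right edge, pos 0
Path length (cell visits): 11

Answer: 11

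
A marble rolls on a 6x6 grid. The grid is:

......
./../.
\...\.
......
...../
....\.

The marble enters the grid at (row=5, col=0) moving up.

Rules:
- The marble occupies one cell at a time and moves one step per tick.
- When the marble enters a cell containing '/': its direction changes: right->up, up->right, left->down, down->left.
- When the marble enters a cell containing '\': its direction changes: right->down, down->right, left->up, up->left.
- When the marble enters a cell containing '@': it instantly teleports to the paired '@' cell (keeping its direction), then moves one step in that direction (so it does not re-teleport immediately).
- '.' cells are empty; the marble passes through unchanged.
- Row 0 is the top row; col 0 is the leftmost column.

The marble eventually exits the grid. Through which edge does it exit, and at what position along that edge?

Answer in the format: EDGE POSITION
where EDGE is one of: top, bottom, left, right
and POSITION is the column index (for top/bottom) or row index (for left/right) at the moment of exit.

Step 1: enter (5,0), '.' pass, move up to (4,0)
Step 2: enter (4,0), '.' pass, move up to (3,0)
Step 3: enter (3,0), '.' pass, move up to (2,0)
Step 4: enter (2,0), '\' deflects up->left, move left to (2,-1)
Step 5: at (2,-1) — EXIT via left edge, pos 2

Answer: left 2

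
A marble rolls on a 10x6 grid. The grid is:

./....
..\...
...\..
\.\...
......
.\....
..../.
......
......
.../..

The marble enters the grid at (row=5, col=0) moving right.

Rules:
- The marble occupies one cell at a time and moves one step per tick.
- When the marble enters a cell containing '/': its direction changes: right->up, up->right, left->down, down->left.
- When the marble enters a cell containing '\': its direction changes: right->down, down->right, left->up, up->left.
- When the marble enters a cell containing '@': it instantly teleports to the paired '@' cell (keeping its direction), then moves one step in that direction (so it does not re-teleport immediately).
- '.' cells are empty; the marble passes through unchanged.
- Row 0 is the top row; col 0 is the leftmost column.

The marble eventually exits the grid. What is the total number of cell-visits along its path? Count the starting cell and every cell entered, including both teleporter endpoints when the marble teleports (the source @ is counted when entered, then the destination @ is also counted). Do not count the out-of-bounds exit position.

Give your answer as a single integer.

Answer: 6

Derivation:
Step 1: enter (5,0), '.' pass, move right to (5,1)
Step 2: enter (5,1), '\' deflects right->down, move down to (6,1)
Step 3: enter (6,1), '.' pass, move down to (7,1)
Step 4: enter (7,1), '.' pass, move down to (8,1)
Step 5: enter (8,1), '.' pass, move down to (9,1)
Step 6: enter (9,1), '.' pass, move down to (10,1)
Step 7: at (10,1) — EXIT via bottom edge, pos 1
Path length (cell visits): 6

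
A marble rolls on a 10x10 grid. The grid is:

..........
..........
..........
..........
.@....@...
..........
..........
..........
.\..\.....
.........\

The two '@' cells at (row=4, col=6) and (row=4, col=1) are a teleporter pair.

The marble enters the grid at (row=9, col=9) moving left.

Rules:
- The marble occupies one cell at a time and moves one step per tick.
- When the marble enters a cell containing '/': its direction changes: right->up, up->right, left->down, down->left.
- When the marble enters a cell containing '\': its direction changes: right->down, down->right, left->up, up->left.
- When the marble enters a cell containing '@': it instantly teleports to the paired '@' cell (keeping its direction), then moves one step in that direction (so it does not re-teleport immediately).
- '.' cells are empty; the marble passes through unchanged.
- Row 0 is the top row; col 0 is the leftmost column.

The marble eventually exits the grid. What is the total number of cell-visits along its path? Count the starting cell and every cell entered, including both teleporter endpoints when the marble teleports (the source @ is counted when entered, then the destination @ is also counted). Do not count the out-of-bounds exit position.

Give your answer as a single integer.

Answer: 10

Derivation:
Step 1: enter (9,9), '\' deflects left->up, move up to (8,9)
Step 2: enter (8,9), '.' pass, move up to (7,9)
Step 3: enter (7,9), '.' pass, move up to (6,9)
Step 4: enter (6,9), '.' pass, move up to (5,9)
Step 5: enter (5,9), '.' pass, move up to (4,9)
Step 6: enter (4,9), '.' pass, move up to (3,9)
Step 7: enter (3,9), '.' pass, move up to (2,9)
Step 8: enter (2,9), '.' pass, move up to (1,9)
Step 9: enter (1,9), '.' pass, move up to (0,9)
Step 10: enter (0,9), '.' pass, move up to (-1,9)
Step 11: at (-1,9) — EXIT via top edge, pos 9
Path length (cell visits): 10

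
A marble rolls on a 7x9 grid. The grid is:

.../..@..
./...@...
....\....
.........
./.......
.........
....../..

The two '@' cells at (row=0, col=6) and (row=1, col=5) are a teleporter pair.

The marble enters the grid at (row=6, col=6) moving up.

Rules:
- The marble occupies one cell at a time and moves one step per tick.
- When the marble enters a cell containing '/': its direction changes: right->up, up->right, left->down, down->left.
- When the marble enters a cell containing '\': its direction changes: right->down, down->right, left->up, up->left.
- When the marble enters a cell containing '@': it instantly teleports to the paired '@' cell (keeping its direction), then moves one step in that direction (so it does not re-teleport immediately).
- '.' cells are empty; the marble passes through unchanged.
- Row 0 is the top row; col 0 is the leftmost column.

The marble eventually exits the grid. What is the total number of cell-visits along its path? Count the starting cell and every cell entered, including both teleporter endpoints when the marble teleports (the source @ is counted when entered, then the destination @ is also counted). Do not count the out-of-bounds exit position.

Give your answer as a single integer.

Answer: 3

Derivation:
Step 1: enter (6,6), '/' deflects up->right, move right to (6,7)
Step 2: enter (6,7), '.' pass, move right to (6,8)
Step 3: enter (6,8), '.' pass, move right to (6,9)
Step 4: at (6,9) — EXIT via right edge, pos 6
Path length (cell visits): 3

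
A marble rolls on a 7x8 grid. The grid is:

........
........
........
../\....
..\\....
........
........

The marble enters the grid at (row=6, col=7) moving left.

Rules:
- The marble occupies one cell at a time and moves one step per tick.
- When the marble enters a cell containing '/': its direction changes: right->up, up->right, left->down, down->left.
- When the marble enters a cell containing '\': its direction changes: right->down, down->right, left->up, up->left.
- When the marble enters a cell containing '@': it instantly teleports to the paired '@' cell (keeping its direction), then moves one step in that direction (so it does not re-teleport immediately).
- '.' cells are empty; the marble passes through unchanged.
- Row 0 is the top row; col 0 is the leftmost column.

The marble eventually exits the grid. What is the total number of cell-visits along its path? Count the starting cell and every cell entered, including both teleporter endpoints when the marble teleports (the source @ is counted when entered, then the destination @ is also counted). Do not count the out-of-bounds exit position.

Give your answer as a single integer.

Step 1: enter (6,7), '.' pass, move left to (6,6)
Step 2: enter (6,6), '.' pass, move left to (6,5)
Step 3: enter (6,5), '.' pass, move left to (6,4)
Step 4: enter (6,4), '.' pass, move left to (6,3)
Step 5: enter (6,3), '.' pass, move left to (6,2)
Step 6: enter (6,2), '.' pass, move left to (6,1)
Step 7: enter (6,1), '.' pass, move left to (6,0)
Step 8: enter (6,0), '.' pass, move left to (6,-1)
Step 9: at (6,-1) — EXIT via left edge, pos 6
Path length (cell visits): 8

Answer: 8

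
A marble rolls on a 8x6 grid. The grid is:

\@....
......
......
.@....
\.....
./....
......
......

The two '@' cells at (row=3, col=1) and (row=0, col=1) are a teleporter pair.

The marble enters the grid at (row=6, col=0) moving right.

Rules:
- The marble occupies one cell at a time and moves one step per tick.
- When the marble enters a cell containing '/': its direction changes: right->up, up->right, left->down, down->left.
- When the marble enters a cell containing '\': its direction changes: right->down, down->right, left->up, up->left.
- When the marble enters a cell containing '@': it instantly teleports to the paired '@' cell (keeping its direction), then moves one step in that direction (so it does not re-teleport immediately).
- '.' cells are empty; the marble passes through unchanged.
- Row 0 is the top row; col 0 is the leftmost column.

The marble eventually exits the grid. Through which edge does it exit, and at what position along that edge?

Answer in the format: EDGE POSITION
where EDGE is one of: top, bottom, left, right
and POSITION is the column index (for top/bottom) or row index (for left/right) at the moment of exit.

Answer: right 6

Derivation:
Step 1: enter (6,0), '.' pass, move right to (6,1)
Step 2: enter (6,1), '.' pass, move right to (6,2)
Step 3: enter (6,2), '.' pass, move right to (6,3)
Step 4: enter (6,3), '.' pass, move right to (6,4)
Step 5: enter (6,4), '.' pass, move right to (6,5)
Step 6: enter (6,5), '.' pass, move right to (6,6)
Step 7: at (6,6) — EXIT via right edge, pos 6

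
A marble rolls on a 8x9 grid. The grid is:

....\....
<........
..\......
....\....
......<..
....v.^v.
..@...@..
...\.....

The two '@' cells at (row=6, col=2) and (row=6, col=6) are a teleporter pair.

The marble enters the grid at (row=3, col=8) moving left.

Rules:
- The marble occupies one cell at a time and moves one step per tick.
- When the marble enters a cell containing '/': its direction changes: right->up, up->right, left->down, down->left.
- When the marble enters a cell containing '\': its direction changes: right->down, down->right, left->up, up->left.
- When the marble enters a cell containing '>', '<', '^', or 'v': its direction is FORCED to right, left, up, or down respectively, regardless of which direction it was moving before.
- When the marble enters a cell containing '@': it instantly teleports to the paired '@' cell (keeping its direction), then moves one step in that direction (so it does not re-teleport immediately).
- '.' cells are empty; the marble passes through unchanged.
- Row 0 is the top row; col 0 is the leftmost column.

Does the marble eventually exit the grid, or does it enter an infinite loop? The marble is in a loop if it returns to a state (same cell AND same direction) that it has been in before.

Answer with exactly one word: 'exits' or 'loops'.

Answer: exits

Derivation:
Step 1: enter (3,8), '.' pass, move left to (3,7)
Step 2: enter (3,7), '.' pass, move left to (3,6)
Step 3: enter (3,6), '.' pass, move left to (3,5)
Step 4: enter (3,5), '.' pass, move left to (3,4)
Step 5: enter (3,4), '\' deflects left->up, move up to (2,4)
Step 6: enter (2,4), '.' pass, move up to (1,4)
Step 7: enter (1,4), '.' pass, move up to (0,4)
Step 8: enter (0,4), '\' deflects up->left, move left to (0,3)
Step 9: enter (0,3), '.' pass, move left to (0,2)
Step 10: enter (0,2), '.' pass, move left to (0,1)
Step 11: enter (0,1), '.' pass, move left to (0,0)
Step 12: enter (0,0), '.' pass, move left to (0,-1)
Step 13: at (0,-1) — EXIT via left edge, pos 0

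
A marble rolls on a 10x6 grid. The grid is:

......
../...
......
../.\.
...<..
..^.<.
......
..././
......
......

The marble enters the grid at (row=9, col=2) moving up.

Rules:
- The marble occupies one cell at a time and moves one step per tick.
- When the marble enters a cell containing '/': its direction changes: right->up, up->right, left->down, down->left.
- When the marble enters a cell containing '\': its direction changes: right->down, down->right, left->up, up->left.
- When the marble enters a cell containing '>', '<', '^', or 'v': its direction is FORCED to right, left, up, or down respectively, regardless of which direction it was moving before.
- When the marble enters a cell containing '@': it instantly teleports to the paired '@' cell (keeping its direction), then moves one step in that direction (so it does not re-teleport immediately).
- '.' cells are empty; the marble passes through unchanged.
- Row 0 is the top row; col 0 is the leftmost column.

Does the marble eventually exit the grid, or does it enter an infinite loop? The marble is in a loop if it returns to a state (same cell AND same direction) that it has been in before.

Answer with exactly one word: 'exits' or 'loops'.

Step 1: enter (9,2), '.' pass, move up to (8,2)
Step 2: enter (8,2), '.' pass, move up to (7,2)
Step 3: enter (7,2), '.' pass, move up to (6,2)
Step 4: enter (6,2), '.' pass, move up to (5,2)
Step 5: enter (5,2), '^' forces up->up, move up to (4,2)
Step 6: enter (4,2), '.' pass, move up to (3,2)
Step 7: enter (3,2), '/' deflects up->right, move right to (3,3)
Step 8: enter (3,3), '.' pass, move right to (3,4)
Step 9: enter (3,4), '\' deflects right->down, move down to (4,4)
Step 10: enter (4,4), '.' pass, move down to (5,4)
Step 11: enter (5,4), '<' forces down->left, move left to (5,3)
Step 12: enter (5,3), '.' pass, move left to (5,2)
Step 13: enter (5,2), '^' forces left->up, move up to (4,2)
Step 14: at (4,2) dir=up — LOOP DETECTED (seen before)

Answer: loops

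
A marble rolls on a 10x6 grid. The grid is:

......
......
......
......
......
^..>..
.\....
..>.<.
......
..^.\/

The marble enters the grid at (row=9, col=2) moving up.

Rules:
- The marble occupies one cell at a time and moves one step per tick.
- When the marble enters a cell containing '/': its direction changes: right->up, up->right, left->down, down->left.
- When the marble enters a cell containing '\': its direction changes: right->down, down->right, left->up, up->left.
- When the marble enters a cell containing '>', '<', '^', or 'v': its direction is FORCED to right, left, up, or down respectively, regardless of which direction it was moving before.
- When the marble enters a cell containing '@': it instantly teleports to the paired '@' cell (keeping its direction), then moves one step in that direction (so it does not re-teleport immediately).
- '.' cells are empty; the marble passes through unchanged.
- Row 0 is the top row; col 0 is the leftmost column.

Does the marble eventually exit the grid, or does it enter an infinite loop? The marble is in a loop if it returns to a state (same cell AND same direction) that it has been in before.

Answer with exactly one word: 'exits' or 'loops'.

Answer: loops

Derivation:
Step 1: enter (9,2), '^' forces up->up, move up to (8,2)
Step 2: enter (8,2), '.' pass, move up to (7,2)
Step 3: enter (7,2), '>' forces up->right, move right to (7,3)
Step 4: enter (7,3), '.' pass, move right to (7,4)
Step 5: enter (7,4), '<' forces right->left, move left to (7,3)
Step 6: enter (7,3), '.' pass, move left to (7,2)
Step 7: enter (7,2), '>' forces left->right, move right to (7,3)
Step 8: at (7,3) dir=right — LOOP DETECTED (seen before)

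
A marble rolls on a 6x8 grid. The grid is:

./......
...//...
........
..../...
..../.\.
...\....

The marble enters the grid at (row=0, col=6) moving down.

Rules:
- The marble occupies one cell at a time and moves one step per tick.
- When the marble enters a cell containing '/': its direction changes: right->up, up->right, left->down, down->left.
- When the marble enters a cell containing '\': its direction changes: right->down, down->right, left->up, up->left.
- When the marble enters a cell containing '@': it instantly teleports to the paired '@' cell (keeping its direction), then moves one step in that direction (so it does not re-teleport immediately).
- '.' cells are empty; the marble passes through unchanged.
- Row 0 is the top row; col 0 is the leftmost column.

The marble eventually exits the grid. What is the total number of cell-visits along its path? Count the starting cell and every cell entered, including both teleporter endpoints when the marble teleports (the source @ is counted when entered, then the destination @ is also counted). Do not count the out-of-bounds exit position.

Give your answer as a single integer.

Step 1: enter (0,6), '.' pass, move down to (1,6)
Step 2: enter (1,6), '.' pass, move down to (2,6)
Step 3: enter (2,6), '.' pass, move down to (3,6)
Step 4: enter (3,6), '.' pass, move down to (4,6)
Step 5: enter (4,6), '\' deflects down->right, move right to (4,7)
Step 6: enter (4,7), '.' pass, move right to (4,8)
Step 7: at (4,8) — EXIT via right edge, pos 4
Path length (cell visits): 6

Answer: 6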